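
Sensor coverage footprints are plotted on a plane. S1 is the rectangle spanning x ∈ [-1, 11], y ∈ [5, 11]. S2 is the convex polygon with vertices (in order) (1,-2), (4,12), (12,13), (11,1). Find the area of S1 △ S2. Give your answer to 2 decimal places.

90.71

|S1| = 72, |S2| = 113, |S1∩S2| = 47.1429.
|S1 △ S2| = |S1| + |S2| − 2·|S1∩S2| = 72 + 113 − 94.2857 = 90.71.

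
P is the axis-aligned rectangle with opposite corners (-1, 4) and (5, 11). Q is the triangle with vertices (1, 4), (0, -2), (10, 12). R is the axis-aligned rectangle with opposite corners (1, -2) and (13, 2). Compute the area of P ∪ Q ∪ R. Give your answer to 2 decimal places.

By inclusion–exclusion:
Individual areas: |P| = 42, |Q| = 23, |R| = 48.
|P∩Q| = 6.754.
|P∩R| = 0 (no overlap).
|Q∩R| = 2.4143.
|P∩Q∩R| = 0.
|P ∪ Q ∪ R| = 113 − 9.1683 + 0 = 103.83.

103.83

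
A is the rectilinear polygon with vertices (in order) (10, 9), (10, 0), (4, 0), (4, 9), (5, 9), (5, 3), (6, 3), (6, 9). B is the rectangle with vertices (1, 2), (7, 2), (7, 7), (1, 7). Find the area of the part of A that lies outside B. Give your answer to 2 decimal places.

37.00

|A| = 48, |A∩B| = 11.
|A ∖ B| = |A| − |A∩B| = 48 − 11 = 37.00.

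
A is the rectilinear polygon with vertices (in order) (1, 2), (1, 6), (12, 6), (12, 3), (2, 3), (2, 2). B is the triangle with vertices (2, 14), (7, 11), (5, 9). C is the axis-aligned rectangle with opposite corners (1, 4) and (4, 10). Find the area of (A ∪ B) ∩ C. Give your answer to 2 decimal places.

6.00

The region (A ∪ B) ∩ C is the polygon with vertices (1,6), (4,6), (4,4), (1,4).
By the shoelace formula its area is 6.00.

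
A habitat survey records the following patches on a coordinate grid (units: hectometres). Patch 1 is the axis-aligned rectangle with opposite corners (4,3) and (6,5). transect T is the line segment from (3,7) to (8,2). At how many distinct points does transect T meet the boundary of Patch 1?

The segment meets the boundary at (6,4), (5,5).

2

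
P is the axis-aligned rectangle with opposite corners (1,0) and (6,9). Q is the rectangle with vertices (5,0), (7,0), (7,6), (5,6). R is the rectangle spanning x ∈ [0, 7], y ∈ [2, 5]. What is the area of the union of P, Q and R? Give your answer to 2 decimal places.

54.00

By inclusion–exclusion:
Individual areas: |P| = 45, |Q| = 12, |R| = 21.
|P∩Q|: x∈[5,6], y∈[0,6] → 1·6 = 6.
|P∩R|: x∈[1,6], y∈[2,5] → 5·3 = 15.
|Q∩R|: x∈[5,7], y∈[2,5] → 2·3 = 6.
|P∩Q∩R| = 3.
|P ∪ Q ∪ R| = 78 − 27 + 3 = 54.00.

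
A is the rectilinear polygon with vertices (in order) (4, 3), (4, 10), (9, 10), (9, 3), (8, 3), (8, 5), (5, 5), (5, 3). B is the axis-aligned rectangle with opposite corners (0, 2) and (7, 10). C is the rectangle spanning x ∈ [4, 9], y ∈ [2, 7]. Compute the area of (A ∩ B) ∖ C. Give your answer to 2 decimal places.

9.00

|A ∩ B| = 17.
|(A ∩ B) ∩ C| = 8.
|(A ∩ B) ∖ C| = 17 − 8 = 9.00.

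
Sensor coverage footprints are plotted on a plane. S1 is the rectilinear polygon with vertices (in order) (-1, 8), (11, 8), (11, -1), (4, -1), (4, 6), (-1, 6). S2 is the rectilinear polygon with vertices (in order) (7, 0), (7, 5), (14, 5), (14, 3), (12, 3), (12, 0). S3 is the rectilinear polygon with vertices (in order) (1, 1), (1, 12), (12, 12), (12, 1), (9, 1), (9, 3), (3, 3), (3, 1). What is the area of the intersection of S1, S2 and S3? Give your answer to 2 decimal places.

12.00

The intersection is the polygon with vertices (7,5), (11,5), (11,1), (9,1), (9,3), (7,3).
By the shoelace formula its area is 12.00.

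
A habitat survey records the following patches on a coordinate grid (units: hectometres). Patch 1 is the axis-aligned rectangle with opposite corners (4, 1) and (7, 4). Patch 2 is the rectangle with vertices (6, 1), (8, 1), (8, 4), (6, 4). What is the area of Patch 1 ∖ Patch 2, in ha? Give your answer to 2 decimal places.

|Patch 1∩Patch 2|: x∈[6,7], y∈[1,4] → 1·3 = 3.
|Patch 1| = 9.
|Patch 1 ∖ Patch 2| = |Patch 1| − |Patch 1∩Patch 2| = 9 − 3 = 6.00.

6.00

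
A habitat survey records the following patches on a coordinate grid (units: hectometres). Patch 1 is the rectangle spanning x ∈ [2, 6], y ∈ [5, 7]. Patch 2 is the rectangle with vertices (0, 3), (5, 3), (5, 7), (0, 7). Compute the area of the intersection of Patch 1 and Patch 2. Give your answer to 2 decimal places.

6.00

|Patch 1∩Patch 2|: x∈[2,5], y∈[5,7] → 3·2 = 6.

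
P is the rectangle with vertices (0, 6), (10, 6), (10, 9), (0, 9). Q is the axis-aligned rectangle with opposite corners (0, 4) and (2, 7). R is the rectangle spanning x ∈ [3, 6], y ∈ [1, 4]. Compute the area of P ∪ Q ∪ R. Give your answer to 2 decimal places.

By inclusion–exclusion:
Individual areas: |P| = 30, |Q| = 6, |R| = 9.
|P∩Q|: x∈[0,2], y∈[6,7] → 2·1 = 2.
|P∩R| = 0 (no overlap).
|Q∩R| = 0 (no overlap).
|P∩Q∩R| = 0.
|P ∪ Q ∪ R| = 45 − 2 + 0 = 43.00.

43.00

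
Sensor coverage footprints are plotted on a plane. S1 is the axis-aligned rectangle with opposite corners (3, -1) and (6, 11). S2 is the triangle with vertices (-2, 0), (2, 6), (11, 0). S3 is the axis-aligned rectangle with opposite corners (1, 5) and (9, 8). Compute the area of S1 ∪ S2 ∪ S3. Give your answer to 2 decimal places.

By inclusion–exclusion:
Individual areas: |S1| = 36, |S2| = 39, |S3| = 24.
|S1∩S2| = 13.
|S1∩S3|: x∈[3,6], y∈[5,8] → 3·3 = 9.
|S2∩S3| = 1.0833.
|S1∩S2∩S3| = 0.0833.
|S1 ∪ S2 ∪ S3| = 99 − 23.0833 + 0.0833 = 76.00.

76.00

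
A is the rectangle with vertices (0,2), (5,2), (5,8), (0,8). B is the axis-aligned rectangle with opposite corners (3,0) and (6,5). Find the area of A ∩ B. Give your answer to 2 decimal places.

6.00

|A∩B|: x∈[3,5], y∈[2,5] → 2·3 = 6.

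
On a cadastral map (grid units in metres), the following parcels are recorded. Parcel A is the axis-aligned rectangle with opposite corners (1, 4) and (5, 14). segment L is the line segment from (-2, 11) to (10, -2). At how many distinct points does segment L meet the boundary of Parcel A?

The segment meets the boundary at (4.462,4), (1,7.75).

2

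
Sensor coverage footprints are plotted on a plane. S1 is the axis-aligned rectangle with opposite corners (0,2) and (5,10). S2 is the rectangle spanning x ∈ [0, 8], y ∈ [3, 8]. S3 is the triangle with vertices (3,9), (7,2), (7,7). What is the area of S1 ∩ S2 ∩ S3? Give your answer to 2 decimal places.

The intersection is the polygon with vertices (5,8), (5,5.5), (3.571,8).
By the shoelace formula its area is 1.79.

1.79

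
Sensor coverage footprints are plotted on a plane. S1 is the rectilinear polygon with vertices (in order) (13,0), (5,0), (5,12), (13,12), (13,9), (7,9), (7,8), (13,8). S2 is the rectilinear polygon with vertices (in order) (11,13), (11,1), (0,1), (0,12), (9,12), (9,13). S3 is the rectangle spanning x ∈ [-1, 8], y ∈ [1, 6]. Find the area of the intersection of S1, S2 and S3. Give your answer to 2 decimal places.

The intersection is the polygon with vertices (5,1), (5,6), (8,6), (8,1).
By the shoelace formula its area is 15.00.

15.00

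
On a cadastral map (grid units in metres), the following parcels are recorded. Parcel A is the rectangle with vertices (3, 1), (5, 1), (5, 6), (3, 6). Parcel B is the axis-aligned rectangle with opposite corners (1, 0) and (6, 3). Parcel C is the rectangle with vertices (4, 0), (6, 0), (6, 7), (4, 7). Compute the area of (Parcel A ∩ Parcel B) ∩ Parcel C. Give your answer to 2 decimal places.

The region (Parcel A ∩ Parcel B) ∩ Parcel C is the polygon with vertices (4,1), (4,3), (5,3), (5,1).
By the shoelace formula its area is 2.00.

2.00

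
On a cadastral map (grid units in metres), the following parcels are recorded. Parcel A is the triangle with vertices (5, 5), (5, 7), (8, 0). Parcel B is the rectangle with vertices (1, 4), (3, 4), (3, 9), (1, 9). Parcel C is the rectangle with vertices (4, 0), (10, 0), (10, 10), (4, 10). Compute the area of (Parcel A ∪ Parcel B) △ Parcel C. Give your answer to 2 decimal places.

|Parcel A ∪ Parcel B| = 13.
|(Parcel A ∪ Parcel B) ∩ Parcel C| = 3.
|(Parcel A ∪ Parcel B) △ Parcel C| = 13 + 60 − 6 = 67.00.

67.00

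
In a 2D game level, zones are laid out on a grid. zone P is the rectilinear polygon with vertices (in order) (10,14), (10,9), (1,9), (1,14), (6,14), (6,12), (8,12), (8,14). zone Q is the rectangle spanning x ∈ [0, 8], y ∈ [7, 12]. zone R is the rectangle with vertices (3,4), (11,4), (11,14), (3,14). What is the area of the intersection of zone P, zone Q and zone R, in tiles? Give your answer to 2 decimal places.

The intersection is the polygon with vertices (6,12), (8,12), (8,9), (3,9), (3,12).
By the shoelace formula its area is 15.00.

15.00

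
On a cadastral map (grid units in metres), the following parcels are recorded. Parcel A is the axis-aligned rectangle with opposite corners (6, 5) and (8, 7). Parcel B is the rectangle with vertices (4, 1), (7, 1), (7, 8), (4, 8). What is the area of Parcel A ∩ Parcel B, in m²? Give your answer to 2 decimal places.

2.00

|Parcel A∩Parcel B|: x∈[6,7], y∈[5,7] → 1·2 = 2.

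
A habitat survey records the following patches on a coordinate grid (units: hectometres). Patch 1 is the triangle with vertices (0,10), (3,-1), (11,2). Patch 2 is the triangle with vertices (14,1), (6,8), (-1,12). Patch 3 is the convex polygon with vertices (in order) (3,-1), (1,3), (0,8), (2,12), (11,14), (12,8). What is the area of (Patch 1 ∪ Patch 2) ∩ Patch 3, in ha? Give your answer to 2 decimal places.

41.68

|Patch 1 ∪ Patch 2| = 57.
|(Patch 1 ∪ Patch 2) ∩ Patch 3| = 41.68.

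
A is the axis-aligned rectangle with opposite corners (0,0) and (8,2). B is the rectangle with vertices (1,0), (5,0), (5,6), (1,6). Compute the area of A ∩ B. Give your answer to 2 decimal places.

8.00

|A∩B|: x∈[1,5], y∈[0,2] → 4·2 = 8.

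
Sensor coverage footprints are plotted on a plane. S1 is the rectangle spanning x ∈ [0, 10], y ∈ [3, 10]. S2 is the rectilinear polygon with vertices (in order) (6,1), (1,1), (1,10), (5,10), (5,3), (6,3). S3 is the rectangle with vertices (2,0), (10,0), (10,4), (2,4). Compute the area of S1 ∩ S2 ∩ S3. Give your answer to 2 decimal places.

3.00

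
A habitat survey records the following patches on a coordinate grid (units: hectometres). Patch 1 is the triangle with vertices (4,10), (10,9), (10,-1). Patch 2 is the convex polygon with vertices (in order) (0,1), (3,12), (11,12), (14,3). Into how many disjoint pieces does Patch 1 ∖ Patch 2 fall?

1

Patch 1 ∖ Patch 2 is a single connected region.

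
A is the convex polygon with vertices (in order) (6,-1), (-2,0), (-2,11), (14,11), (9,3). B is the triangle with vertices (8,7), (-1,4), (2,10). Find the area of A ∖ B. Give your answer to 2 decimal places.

119.50

|A| = 142, |A∩B| = 22.5.
|A ∖ B| = |A| − |A∩B| = 142 − 22.5 = 119.50.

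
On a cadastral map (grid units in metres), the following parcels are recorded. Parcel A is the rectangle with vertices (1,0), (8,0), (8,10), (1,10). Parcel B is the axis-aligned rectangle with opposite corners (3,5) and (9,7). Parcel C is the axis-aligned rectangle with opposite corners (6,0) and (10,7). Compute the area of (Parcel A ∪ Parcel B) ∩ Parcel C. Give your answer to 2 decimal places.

The region (Parcel A ∪ Parcel B) ∩ Parcel C is the polygon with vertices (6,0), (6,7), (8,7), (9,7), (9,5), (8,5), (8,0).
By the shoelace formula its area is 16.00.

16.00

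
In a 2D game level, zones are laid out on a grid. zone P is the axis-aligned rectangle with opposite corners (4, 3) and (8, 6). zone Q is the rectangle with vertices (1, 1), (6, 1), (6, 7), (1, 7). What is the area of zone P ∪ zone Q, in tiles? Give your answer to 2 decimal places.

By inclusion–exclusion:
Individual areas: |zone P| = 12, |zone Q| = 30.
|zone P∩zone Q|: x∈[4,6], y∈[3,6] → 2·3 = 6.
|zone P ∪ zone Q| = 42 − 6 = 36.00.

36.00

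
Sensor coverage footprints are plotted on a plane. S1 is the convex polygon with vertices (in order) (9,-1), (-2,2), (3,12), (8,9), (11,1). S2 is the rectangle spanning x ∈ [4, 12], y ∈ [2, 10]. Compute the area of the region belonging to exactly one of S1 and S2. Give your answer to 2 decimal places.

80.29

|S1| = 97, |S2| = 64, |S1∩S2| = 40.3542.
|S1 △ S2| = |S1| + |S2| − 2·|S1∩S2| = 97 + 64 − 80.7083 = 80.29.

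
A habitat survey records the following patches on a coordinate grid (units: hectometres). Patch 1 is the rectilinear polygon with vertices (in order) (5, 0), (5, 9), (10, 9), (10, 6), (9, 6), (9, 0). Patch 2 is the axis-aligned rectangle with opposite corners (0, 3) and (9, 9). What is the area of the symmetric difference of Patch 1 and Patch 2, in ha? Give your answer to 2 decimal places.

45.00

|Patch 1| = 39, |Patch 2| = 54, |Patch 1∩Patch 2| = 24.
|Patch 1 △ Patch 2| = |Patch 1| + |Patch 2| − 2·|Patch 1∩Patch 2| = 39 + 54 − 48 = 45.00.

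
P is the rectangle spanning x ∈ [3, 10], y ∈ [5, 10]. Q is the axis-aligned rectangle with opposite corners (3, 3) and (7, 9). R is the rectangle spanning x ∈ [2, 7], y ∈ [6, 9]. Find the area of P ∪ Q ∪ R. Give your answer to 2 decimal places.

46.00

By inclusion–exclusion:
Individual areas: |P| = 35, |Q| = 24, |R| = 15.
|P∩Q|: x∈[3,7], y∈[5,9] → 4·4 = 16.
|P∩R|: x∈[3,7], y∈[6,9] → 4·3 = 12.
|Q∩R|: x∈[3,7], y∈[6,9] → 4·3 = 12.
|P∩Q∩R| = 12.
|P ∪ Q ∪ R| = 74 − 40 + 12 = 46.00.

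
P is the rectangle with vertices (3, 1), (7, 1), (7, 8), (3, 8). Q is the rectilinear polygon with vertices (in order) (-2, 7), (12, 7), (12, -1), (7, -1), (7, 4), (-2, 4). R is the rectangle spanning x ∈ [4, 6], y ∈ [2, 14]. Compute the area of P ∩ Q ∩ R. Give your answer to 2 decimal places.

6.00

The intersection is the polygon with vertices (4,4), (4,7), (6,7), (6,4).
By the shoelace formula its area is 6.00.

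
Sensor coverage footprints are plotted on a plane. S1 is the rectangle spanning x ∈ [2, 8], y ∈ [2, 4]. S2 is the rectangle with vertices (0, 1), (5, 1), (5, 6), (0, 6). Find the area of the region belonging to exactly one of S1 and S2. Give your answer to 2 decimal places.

25.00

|S1∩S2|: x∈[2,5], y∈[2,4] → 3·2 = 6.
|S1 △ S2| = |S1| + |S2| − 2·|S1∩S2| = 12 + 25 − 12 = 25.00.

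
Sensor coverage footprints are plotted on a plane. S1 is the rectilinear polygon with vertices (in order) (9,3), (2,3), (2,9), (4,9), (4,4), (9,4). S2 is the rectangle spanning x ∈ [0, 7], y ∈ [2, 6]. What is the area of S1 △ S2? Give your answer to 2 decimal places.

27.00

|S1| = 17, |S2| = 28, |S1∩S2| = 9.
|S1 △ S2| = |S1| + |S2| − 2·|S1∩S2| = 17 + 28 − 18 = 27.00.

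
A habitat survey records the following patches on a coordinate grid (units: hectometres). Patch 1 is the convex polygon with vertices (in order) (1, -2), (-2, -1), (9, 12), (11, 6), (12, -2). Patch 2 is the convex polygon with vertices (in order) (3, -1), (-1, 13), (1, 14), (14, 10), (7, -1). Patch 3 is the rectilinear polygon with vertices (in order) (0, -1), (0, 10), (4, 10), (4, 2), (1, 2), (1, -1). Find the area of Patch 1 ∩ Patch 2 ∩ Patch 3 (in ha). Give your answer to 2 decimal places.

The intersection is the polygon with vertices (1.738,3.417), (4,6.091), (4,2), (2.143,2).
By the shoelace formula its area is 5.94.

5.94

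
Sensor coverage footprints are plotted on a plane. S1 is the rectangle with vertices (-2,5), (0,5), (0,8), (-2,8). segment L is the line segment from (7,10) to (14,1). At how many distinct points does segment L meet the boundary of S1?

The segment lies entirely outside S1 and never meets its boundary.

0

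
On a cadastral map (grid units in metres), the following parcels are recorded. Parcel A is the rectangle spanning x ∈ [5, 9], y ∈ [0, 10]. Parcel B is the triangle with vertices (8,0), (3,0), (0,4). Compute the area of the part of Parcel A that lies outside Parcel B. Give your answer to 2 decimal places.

37.75

|Parcel A| = 40, |Parcel A∩Parcel B| = 2.25.
|Parcel A ∖ Parcel B| = |Parcel A| − |Parcel A∩Parcel B| = 40 − 2.25 = 37.75.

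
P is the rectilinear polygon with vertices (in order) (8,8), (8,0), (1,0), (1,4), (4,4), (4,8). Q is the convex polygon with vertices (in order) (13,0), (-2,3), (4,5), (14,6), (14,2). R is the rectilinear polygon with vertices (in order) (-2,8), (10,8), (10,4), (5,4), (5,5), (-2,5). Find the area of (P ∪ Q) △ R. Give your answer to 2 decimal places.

83.60

|P ∪ Q| = 78.6.
|(P ∪ Q) ∩ R| = 18.
|(P ∪ Q) △ R| = 78.6 + 41 − 36 = 83.60.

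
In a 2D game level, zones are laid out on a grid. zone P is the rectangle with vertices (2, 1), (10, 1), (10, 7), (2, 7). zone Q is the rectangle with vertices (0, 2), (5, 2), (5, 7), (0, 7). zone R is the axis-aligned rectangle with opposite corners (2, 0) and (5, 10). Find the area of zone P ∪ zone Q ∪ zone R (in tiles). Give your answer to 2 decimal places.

70.00

By inclusion–exclusion:
Individual areas: |zone P| = 48, |zone Q| = 25, |zone R| = 30.
|zone P∩zone Q|: x∈[2,5], y∈[2,7] → 3·5 = 15.
|zone P∩zone R|: x∈[2,5], y∈[1,7] → 3·6 = 18.
|zone Q∩zone R|: x∈[2,5], y∈[2,7] → 3·5 = 15.
|zone P∩zone Q∩zone R| = 15.
|zone P ∪ zone Q ∪ zone R| = 103 − 48 + 15 = 70.00.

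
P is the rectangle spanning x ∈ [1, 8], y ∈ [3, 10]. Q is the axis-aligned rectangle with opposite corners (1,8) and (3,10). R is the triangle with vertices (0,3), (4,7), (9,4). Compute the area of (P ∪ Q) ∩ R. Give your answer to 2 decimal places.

15.20

The region (P ∪ Q) ∩ R is the polygon with vertices (8,3.889), (1,3.111), (1,4), (4,7), (8,4.6).
By the shoelace formula its area is 15.20.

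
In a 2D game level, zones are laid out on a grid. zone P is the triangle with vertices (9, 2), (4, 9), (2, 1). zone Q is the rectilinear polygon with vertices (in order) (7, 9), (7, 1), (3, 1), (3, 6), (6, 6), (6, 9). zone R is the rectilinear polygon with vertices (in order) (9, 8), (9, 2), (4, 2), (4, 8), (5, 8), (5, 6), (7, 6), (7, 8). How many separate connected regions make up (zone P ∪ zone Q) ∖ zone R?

2

(zone P ∪ zone Q) ∖ zone R splits into 2 disjoint pieces (area 11.6964, area 3.9).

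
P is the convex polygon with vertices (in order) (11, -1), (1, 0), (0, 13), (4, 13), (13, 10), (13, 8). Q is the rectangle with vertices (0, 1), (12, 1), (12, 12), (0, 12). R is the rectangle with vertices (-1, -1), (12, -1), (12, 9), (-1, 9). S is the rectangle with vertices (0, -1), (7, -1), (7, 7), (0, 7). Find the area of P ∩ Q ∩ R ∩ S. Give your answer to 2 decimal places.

37.85

The intersection is the polygon with vertices (0.923,1), (0.462,7), (7,7), (7,1).
By the shoelace formula its area is 37.85.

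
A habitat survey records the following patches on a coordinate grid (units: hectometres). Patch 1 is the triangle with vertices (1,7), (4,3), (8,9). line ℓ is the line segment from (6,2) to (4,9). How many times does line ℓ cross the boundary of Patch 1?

The segment meets the boundary at (4.302,7.943), (5.2,4.8).

2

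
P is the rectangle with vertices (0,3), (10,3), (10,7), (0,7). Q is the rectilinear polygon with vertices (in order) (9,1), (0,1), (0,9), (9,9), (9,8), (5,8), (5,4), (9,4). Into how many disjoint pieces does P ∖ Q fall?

1

P ∖ Q is a single connected region.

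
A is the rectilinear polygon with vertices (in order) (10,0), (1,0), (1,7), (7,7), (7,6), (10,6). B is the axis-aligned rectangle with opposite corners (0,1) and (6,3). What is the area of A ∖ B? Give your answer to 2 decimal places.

50.00

|A| = 60, |A∩B| = 10.
|A ∖ B| = |A| − |A∩B| = 60 − 10 = 50.00.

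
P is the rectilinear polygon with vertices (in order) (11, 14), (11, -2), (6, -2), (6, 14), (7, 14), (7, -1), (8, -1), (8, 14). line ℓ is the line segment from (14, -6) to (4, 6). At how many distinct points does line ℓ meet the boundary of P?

4

The segment meets the boundary at (6,3.6), (7,2.4), (8,1.2), (10.667,-2).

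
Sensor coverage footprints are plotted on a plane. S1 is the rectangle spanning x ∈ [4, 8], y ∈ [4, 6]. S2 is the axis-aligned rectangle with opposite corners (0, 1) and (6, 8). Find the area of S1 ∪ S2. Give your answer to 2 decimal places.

46.00

By inclusion–exclusion:
Individual areas: |S1| = 8, |S2| = 42.
|S1∩S2|: x∈[4,6], y∈[4,6] → 2·2 = 4.
|S1 ∪ S2| = 50 − 4 = 46.00.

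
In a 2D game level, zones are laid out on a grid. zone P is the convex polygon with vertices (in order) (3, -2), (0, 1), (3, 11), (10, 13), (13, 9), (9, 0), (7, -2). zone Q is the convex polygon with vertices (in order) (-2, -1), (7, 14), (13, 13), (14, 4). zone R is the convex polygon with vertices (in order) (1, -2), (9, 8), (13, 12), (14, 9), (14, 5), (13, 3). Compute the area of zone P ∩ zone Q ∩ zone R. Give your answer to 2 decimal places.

35.04

The intersection is the polygon with vertices (13,9), (10.258,2.831), (3.067,0.583), (9,8), (11.714,10.714).
By the shoelace formula its area is 35.04.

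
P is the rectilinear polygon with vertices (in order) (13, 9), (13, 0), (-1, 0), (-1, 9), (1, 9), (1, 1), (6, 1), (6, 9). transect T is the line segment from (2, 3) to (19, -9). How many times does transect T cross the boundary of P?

The segment meets the boundary at (6.25,0), (4.833,1).

2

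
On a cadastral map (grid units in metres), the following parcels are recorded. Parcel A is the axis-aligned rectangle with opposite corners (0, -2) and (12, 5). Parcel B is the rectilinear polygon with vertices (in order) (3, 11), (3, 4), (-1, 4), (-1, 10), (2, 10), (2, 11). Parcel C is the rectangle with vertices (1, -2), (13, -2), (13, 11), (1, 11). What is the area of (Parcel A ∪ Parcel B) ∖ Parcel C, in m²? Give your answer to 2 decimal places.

18.00

|Parcel A ∪ Parcel B| = 106.
|(Parcel A ∪ Parcel B) ∩ Parcel C| = 88.
|(Parcel A ∪ Parcel B) ∖ Parcel C| = 106 − 88 = 18.00.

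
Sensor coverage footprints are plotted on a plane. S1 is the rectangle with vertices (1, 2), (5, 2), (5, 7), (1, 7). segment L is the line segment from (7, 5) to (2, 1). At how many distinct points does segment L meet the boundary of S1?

The segment meets the boundary at (3.25,2), (5,3.4).

2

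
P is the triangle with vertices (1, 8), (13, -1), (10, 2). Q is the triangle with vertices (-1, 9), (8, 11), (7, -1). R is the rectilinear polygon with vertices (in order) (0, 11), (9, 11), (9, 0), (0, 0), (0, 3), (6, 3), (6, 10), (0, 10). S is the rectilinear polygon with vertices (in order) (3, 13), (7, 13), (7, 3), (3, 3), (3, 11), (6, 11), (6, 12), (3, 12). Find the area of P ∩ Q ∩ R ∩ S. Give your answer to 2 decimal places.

The intersection is the polygon with vertices (6,4.25), (6,4.667), (7,4), (7,3.5).
By the shoelace formula its area is 0.46.

0.46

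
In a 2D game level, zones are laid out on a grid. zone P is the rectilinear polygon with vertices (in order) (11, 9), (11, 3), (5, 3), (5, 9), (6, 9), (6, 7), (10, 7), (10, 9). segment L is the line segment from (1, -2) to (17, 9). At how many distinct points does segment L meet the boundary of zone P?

2

The segment meets the boundary at (8.273,3), (11,4.875).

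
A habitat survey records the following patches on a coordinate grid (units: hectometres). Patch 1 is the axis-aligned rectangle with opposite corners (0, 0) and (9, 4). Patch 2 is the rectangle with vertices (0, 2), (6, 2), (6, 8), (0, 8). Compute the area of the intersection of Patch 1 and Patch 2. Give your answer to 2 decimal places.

|Patch 1∩Patch 2|: x∈[0,6], y∈[2,4] → 6·2 = 12.

12.00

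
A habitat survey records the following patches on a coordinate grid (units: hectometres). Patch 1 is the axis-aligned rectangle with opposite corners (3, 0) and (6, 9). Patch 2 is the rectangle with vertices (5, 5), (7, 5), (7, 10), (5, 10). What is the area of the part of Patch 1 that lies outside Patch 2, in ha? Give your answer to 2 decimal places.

23.00

|Patch 1∩Patch 2|: x∈[5,6], y∈[5,9] → 1·4 = 4.
|Patch 1| = 27.
|Patch 1 ∖ Patch 2| = |Patch 1| − |Patch 1∩Patch 2| = 27 − 4 = 23.00.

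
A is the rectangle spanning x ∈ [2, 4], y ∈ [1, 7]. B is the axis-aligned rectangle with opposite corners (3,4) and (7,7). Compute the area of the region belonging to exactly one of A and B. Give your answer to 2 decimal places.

18.00

|A∩B|: x∈[3,4], y∈[4,7] → 1·3 = 3.
|A △ B| = |A| + |B| − 2·|A∩B| = 12 + 12 − 6 = 18.00.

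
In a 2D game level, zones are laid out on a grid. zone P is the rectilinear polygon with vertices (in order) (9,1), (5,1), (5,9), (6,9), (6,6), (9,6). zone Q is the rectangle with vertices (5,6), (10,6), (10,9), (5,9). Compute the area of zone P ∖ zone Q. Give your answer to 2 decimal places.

|zone P| = 23, |zone P∩zone Q| = 3.
|zone P ∖ zone Q| = |zone P| − |zone P∩zone Q| = 23 − 3 = 20.00.

20.00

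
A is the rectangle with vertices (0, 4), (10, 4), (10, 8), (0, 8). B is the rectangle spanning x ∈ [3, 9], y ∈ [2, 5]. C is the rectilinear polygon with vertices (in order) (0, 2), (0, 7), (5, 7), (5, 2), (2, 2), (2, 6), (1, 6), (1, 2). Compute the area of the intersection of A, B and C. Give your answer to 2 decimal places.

The intersection is the polygon with vertices (3,5), (5,5), (5,4), (3,4).
By the shoelace formula its area is 2.00.

2.00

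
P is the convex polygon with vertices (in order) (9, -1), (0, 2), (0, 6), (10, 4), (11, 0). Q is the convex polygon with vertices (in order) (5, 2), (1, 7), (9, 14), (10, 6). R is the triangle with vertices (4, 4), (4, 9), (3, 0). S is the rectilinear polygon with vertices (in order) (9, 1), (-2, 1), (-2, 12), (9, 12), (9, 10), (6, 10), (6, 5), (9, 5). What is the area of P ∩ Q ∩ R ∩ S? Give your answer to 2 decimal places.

The intersection is the polygon with vertices (3.587,5.283), (4,5.2), (4,4), (3.857,3.429), (3.439,3.951).
By the shoelace formula its area is 0.77.

0.77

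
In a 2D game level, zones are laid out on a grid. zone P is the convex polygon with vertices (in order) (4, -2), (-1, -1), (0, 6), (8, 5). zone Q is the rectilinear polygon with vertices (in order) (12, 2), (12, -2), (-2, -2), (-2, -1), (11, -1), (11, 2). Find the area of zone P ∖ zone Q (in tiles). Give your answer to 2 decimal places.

45.21

|zone P| = 48, |zone P∩zone Q| = 2.7857.
|zone P ∖ zone Q| = |zone P| − |zone P∩zone Q| = 48 − 2.7857 = 45.21.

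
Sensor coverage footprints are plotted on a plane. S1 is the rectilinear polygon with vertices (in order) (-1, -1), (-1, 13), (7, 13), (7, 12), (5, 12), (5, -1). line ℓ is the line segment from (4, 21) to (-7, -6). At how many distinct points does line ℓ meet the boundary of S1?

2

The segment meets the boundary at (-1,8.727), (0.741,13).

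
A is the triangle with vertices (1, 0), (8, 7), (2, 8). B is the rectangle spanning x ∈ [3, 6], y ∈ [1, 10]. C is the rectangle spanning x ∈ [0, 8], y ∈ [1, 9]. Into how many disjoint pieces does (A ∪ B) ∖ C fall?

(A ∪ B) ∖ C splits into 2 disjoint pieces (area 0.4375, area 3).

2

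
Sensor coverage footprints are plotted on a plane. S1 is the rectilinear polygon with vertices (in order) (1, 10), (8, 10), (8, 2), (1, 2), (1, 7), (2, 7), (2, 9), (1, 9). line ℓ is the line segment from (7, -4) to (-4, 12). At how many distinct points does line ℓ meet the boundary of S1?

2

The segment meets the boundary at (1,4.727), (2.875,2).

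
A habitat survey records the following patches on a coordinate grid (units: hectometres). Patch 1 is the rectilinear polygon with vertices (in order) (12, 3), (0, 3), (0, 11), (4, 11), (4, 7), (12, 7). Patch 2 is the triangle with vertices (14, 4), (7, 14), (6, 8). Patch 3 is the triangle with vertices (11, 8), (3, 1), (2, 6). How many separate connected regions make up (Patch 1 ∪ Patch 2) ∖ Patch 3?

2

(Patch 1 ∪ Patch 2) ∖ Patch 3 splits into 2 disjoint pieces (area 27.15, area 38.2159).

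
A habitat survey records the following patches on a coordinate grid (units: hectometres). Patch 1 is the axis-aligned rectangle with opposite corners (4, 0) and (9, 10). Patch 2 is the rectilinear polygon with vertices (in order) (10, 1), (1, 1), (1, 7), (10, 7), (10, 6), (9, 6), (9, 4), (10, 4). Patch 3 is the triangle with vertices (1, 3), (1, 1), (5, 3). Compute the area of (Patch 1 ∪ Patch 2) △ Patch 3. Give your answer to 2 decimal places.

|Patch 1 ∪ Patch 2| = 72.
|(Patch 1 ∪ Patch 2) ∩ Patch 3| = 4.
|(Patch 1 ∪ Patch 2) △ Patch 3| = 72 + 4 − 8 = 68.00.

68.00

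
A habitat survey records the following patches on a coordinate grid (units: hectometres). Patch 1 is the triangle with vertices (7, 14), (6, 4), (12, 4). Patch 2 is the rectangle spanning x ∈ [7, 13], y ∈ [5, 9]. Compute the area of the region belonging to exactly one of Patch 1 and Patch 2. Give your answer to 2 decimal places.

26.00

|Patch 1| = 30, |Patch 2| = 24, |Patch 1∩Patch 2| = 14.
|Patch 1 △ Patch 2| = |Patch 1| + |Patch 2| − 2·|Patch 1∩Patch 2| = 30 + 24 − 28 = 26.00.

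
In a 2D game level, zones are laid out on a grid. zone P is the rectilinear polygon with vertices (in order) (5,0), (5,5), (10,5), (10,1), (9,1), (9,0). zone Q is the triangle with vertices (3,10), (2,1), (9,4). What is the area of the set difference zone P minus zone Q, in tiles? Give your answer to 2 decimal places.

17.07

|zone P| = 24, |zone P∩zone Q| = 6.9286.
|zone P ∖ zone Q| = |zone P| − |zone P∩zone Q| = 24 − 6.9286 = 17.07.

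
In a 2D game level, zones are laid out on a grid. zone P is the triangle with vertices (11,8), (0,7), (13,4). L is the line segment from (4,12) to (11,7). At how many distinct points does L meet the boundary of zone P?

The segment meets the boundary at (9.758,7.887).

1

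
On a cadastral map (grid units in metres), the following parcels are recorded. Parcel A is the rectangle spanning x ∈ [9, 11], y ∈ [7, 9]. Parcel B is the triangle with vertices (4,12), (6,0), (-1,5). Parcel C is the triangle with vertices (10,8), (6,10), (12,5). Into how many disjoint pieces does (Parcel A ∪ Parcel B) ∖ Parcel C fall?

3

(Parcel A ∪ Parcel B) ∖ Parcel C splits into 3 disjoint pieces (area 2.4167, area 0.15, area 37).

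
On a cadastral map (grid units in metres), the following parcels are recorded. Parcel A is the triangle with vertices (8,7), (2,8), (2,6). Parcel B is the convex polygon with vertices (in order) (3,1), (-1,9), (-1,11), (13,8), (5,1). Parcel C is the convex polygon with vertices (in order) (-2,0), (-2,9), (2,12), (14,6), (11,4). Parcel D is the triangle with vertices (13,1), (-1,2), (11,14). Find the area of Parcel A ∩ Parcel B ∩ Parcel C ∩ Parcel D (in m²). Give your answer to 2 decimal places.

The intersection is the polygon with vertices (8,7), (3.2,6.2), (4.571,7.571).
By the shoelace formula its area is 2.74.

2.74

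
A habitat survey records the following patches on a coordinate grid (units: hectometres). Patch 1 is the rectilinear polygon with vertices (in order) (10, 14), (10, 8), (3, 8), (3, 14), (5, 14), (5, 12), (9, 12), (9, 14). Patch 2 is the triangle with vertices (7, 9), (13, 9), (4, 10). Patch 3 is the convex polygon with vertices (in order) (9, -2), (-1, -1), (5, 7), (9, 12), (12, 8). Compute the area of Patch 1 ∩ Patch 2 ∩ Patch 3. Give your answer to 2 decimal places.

1.57

The intersection is the polygon with vertices (7,9), (6.684,9.105), (7.122,9.653), (10,9.333), (10,9).
By the shoelace formula its area is 1.57.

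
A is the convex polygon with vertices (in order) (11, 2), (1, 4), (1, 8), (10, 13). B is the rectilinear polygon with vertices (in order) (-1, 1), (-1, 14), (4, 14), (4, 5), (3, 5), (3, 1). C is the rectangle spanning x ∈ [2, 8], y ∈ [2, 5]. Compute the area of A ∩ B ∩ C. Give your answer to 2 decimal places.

1.30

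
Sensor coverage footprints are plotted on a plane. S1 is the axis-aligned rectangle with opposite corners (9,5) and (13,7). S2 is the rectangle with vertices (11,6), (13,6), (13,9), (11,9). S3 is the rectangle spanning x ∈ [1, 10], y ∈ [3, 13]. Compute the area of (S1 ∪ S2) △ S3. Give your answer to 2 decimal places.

|S1 ∪ S2| = 12.
|(S1 ∪ S2) ∩ S3| = 2.
|(S1 ∪ S2) △ S3| = 12 + 90 − 4 = 98.00.

98.00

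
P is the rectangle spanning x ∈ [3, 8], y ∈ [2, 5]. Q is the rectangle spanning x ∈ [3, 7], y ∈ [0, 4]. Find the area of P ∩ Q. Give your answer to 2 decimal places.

|P∩Q|: x∈[3,7], y∈[2,4] → 4·2 = 8.

8.00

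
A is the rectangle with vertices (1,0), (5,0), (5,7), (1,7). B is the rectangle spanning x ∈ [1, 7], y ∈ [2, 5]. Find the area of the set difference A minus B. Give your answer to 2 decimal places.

|A∩B|: x∈[1,5], y∈[2,5] → 4·3 = 12.
|A| = 28.
|A ∖ B| = |A| − |A∩B| = 28 − 12 = 16.00.

16.00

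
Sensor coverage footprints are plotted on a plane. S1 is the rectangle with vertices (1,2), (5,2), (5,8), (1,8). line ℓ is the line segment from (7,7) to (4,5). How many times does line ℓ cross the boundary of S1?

1

The segment meets the boundary at (5,5.667).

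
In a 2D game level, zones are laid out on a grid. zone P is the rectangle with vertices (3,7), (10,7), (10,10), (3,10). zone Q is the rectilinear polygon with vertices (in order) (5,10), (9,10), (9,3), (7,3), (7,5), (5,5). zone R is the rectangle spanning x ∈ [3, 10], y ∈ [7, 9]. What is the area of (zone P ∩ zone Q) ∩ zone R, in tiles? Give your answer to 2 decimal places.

The region (zone P ∩ zone Q) ∩ zone R is the polygon with vertices (9,7), (5,7), (5,9), (9,9).
By the shoelace formula its area is 8.00.

8.00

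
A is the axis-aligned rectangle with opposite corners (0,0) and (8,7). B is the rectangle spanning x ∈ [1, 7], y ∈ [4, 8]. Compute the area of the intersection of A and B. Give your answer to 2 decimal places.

18.00

|A∩B|: x∈[1,7], y∈[4,7] → 6·3 = 18.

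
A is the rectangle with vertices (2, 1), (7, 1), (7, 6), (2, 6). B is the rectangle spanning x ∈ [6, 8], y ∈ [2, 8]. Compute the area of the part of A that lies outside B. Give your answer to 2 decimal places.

|A∩B|: x∈[6,7], y∈[2,6] → 1·4 = 4.
|A| = 25.
|A ∖ B| = |A| − |A∩B| = 25 − 4 = 21.00.

21.00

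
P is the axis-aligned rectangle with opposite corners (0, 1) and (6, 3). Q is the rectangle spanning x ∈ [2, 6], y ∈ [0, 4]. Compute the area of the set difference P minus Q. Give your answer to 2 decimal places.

|P∩Q|: x∈[2,6], y∈[1,3] → 4·2 = 8.
|P| = 12.
|P ∖ Q| = |P| − |P∩Q| = 12 − 8 = 4.00.

4.00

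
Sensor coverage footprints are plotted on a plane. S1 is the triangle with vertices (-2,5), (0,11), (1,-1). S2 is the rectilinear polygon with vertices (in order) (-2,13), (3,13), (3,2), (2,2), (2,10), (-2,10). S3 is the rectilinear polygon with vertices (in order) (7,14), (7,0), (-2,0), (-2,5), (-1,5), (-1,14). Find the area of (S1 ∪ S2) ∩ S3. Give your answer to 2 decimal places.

33.08

|S1 ∪ S2| = 37.7917.
|(S1 ∪ S2) ∩ S3| = 33.08.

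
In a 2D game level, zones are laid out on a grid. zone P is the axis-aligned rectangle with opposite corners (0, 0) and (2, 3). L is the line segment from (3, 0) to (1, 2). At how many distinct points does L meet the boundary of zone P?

The segment meets the boundary at (2,1).

1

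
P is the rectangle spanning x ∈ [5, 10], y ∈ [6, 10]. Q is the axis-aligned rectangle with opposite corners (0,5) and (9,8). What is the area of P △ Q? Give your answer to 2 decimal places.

|P∩Q|: x∈[5,9], y∈[6,8] → 4·2 = 8.
|P △ Q| = |P| + |Q| − 2·|P∩Q| = 20 + 27 − 16 = 31.00.

31.00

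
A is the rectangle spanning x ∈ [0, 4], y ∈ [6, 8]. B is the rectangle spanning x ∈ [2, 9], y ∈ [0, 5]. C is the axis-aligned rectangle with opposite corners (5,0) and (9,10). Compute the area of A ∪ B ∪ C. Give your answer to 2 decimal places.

63.00

By inclusion–exclusion:
Individual areas: |A| = 8, |B| = 35, |C| = 40.
|A∩B| = 0 (no overlap).
|A∩C| = 0 (no overlap).
|B∩C|: x∈[5,9], y∈[0,5] → 4·5 = 20.
|A∩B∩C| = 0.
|A ∪ B ∪ C| = 83 − 20 + 0 = 63.00.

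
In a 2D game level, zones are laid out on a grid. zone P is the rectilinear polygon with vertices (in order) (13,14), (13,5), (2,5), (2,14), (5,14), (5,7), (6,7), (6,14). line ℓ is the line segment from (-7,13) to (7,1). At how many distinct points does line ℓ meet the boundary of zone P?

2

The segment meets the boundary at (2.333,5), (2,5.286).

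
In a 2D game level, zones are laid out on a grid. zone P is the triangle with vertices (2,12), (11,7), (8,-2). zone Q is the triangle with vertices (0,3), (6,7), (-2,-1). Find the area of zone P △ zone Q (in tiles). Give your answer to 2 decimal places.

55.37

|zone P| = 48, |zone Q| = 8, |zone P∩zone Q| = 0.313.
|zone P △ zone Q| = |zone P| + |zone Q| − 2·|zone P∩zone Q| = 48 + 8 − 0.6259 = 55.37.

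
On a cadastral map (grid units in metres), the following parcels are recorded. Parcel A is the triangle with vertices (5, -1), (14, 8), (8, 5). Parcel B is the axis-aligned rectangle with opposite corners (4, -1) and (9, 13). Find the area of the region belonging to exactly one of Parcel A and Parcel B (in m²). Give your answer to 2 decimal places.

|Parcel A| = 13.5, |Parcel B| = 70, |Parcel A∩Parcel B| = 7.25.
|Parcel A △ Parcel B| = |Parcel A| + |Parcel B| − 2·|Parcel A∩Parcel B| = 13.5 + 70 − 14.5 = 69.00.

69.00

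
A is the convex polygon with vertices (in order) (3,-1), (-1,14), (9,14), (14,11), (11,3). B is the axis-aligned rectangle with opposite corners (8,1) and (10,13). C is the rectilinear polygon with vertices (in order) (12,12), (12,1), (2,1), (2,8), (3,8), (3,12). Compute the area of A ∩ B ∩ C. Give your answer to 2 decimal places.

20.00

The intersection is the polygon with vertices (8,12), (10,12), (10,2.5), (8,1.5).
By the shoelace formula its area is 20.00.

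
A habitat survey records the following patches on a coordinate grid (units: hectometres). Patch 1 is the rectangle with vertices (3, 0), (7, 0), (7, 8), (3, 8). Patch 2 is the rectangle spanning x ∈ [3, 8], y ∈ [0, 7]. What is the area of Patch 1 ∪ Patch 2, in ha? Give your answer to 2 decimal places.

39.00

By inclusion–exclusion:
Individual areas: |Patch 1| = 32, |Patch 2| = 35.
|Patch 1∩Patch 2|: x∈[3,7], y∈[0,7] → 4·7 = 28.
|Patch 1 ∪ Patch 2| = 67 − 28 = 39.00.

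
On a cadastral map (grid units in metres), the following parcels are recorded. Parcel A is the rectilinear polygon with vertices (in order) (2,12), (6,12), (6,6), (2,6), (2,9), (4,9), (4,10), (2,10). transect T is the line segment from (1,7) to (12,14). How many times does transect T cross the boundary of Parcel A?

2

The segment meets the boundary at (6,10.182), (2,7.636).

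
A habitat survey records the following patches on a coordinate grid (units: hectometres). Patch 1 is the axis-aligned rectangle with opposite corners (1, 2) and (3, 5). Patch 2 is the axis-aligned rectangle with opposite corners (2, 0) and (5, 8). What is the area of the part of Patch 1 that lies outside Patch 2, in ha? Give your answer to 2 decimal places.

|Patch 1∩Patch 2|: x∈[2,3], y∈[2,5] → 1·3 = 3.
|Patch 1| = 6.
|Patch 1 ∖ Patch 2| = |Patch 1| − |Patch 1∩Patch 2| = 6 − 3 = 3.00.

3.00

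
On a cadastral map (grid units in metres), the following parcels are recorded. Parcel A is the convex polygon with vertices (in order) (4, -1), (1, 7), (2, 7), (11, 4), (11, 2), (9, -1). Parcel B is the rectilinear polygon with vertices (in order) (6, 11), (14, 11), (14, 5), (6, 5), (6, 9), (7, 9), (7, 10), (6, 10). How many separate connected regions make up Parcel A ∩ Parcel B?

Parcel A ∩ Parcel B is a single connected region.

1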